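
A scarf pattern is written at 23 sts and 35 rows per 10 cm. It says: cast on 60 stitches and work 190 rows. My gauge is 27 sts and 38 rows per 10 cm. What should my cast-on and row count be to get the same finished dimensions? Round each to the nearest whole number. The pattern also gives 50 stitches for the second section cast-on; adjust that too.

Stitches: 60 × 27/23 = 70.43 → 70.
Rows: 190 × 38/35 = 206.29 → 206.
second section cast-on: 50 × 27/23 = 58.70 → 59.

Cast on 70 stitches; work 206 rows; second section cast-on 59 stitches.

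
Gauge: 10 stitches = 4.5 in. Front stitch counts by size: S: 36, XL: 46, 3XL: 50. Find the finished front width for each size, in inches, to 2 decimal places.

10/4.5 = 2.222 sts per in.
S: 36 / 2.222 = 16.200 → 16.20 in.
XL: 46 / 2.222 = 20.700 → 20.70 in.
3XL: 50 / 2.222 = 22.500 → 22.50 in.

S 16.20 inches; XL 20.70 inches; 3XL 22.50 inches.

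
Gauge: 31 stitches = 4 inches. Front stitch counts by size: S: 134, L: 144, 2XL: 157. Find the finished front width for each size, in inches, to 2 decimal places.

S 17.29 inches; L 18.58 inches; 2XL 20.26 inches.

31/4 = 7.75 sts per in.
S: 134 / 7.75 = 17.290 → 17.29 in.
L: 144 / 7.75 = 18.581 → 18.58 in.
2XL: 157 / 7.75 = 20.258 → 20.26 in.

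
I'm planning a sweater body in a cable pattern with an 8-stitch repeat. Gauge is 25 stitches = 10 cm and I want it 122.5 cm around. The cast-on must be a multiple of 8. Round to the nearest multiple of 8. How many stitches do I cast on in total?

304 stitches.

25 / 10 = 2.5 sts per cm.
122.5 × 2.5 = 306.25 sts.
Nearest multiple of 8: 304.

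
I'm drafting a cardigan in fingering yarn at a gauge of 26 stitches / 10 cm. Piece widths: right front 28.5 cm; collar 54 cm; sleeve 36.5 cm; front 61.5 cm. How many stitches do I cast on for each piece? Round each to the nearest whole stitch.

Rate = 26/10 = 2.6 sts per cm.
right front: 28.5 × 2.6 = 74.10 → 74.
collar: 54 × 2.6 = 140.40 → 140.
sleeve: 36.5 × 2.6 = 94.90 → 95.
front: 61.5 × 2.6 = 159.90 → 160.

right front 74; collar 140; sleeve 95; front 160.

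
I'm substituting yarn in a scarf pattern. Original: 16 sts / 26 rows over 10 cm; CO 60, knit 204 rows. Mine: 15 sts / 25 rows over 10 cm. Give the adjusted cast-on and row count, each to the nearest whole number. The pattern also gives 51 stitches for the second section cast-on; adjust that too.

Cast on 56 stitches; work 196 rows; second section cast-on 48 stitches.

Stitches: 60 × 15/16 = 56.25 → 56.
Rows: 204 × 25/26 = 196.15 → 196.
second section cast-on: 51 × 15/16 = 47.81 → 48.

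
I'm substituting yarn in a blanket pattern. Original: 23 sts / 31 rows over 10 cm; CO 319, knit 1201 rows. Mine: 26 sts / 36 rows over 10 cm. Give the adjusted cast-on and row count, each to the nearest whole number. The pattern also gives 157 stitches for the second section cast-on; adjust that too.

Cast on 361 stitches; work 1395 rows; second section cast-on 177 stitches.

Stitches: 319 × 26/23 = 360.61 → 361.
Rows: 1201 × 36/31 = 1394.71 → 1395.
second section cast-on: 157 × 26/23 = 177.48 → 177.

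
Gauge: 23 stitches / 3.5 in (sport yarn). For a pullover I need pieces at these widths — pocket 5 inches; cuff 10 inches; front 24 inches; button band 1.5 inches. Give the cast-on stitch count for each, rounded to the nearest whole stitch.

pocket 33; cuff 66; front 158; button band 10.

Rate = 23/3.5 = 6.571 sts per in.
pocket: 5 × 6.571 = 32.86 → 33.
cuff: 10 × 6.571 = 65.71 → 66.
front: 24 × 6.571 = 157.71 → 158.
button band: 1.5 × 6.571 = 9.86 → 10.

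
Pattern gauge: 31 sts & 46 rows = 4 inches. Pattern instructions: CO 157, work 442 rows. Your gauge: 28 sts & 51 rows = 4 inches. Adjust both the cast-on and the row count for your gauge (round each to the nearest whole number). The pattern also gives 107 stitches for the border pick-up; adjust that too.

Cast on 142 stitches; work 490 rows; border pick-up 97 stitches.

Stitches: 157 × 28/31 = 141.81 → 142.
Rows: 442 × 51/46 = 490.04 → 490.
border pick-up: 107 × 28/31 = 96.65 → 97.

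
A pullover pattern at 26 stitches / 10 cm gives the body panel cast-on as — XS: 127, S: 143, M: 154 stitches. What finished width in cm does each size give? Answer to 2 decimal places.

26/10 = 2.6 sts per cm.
XS: 127 / 2.6 = 48.846 → 48.85 cm.
S: 143 / 2.6 = 55.000 → 55.00 cm.
M: 154 / 2.6 = 59.231 → 59.23 cm.

XS 48.85 cm; S 55.00 cm; M 59.23 cm.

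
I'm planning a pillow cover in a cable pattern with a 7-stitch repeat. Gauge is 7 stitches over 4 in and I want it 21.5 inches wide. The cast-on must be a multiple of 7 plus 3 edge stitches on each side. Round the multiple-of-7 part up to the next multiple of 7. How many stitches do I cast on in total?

Cast on 41 stitches.

7 / 4 = 1.75 sts per inch.
21.5 × 1.75 = 37.62 sts.
Less 6 edge sts → 31.62 for the repeat.
Next multiple of 7: 35.
Add back 6 edge sts → 41.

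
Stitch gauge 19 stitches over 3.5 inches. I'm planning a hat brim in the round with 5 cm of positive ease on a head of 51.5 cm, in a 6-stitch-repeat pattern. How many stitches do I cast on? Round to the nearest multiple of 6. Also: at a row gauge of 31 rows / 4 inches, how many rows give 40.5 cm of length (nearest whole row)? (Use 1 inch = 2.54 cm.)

Finished = 51.5 + 5 = 56.5 cm.
56.5 cm × 1/2.54 = 22.24 inches.
19/3.5 = 5.429 sts per in; 22.24 × 5.429 = 120.75 sts.
Nearest multiple of 6 → 120.
40.5 cm = 15.94 inches; × 7.75 = 123.57 → 124 rows.

Cast on 120 stitches; work 124 rows.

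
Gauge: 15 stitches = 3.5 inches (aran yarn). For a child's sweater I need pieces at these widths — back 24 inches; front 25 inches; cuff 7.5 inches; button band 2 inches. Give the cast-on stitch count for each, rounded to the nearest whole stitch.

Rate = 15/3.5 = 4.286 sts per in.
back: 24 × 4.286 = 102.86 → 103.
front: 25 × 4.286 = 107.14 → 107.
cuff: 7.5 × 4.286 = 32.14 → 32.
button band: 2 × 4.286 = 8.57 → 9.

back 103; front 107; cuff 32; button band 9.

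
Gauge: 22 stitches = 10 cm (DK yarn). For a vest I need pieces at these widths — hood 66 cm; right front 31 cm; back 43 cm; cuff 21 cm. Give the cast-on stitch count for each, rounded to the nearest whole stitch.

Rate = 22/10 = 2.2 sts per cm.
hood: 66 × 2.2 = 145.20 → 145.
right front: 31 × 2.2 = 68.20 → 68.
back: 43 × 2.2 = 94.60 → 95.
cuff: 21 × 2.2 = 46.20 → 46.

hood 145; right front 68; back 95; cuff 46.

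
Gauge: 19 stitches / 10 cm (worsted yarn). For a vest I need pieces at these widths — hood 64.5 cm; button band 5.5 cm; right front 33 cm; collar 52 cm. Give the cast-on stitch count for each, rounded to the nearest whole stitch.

hood 123; button band 10; right front 63; collar 99.

Rate = 19/10 = 1.9 sts per cm.
hood: 64.5 × 1.9 = 122.55 → 123.
button band: 5.5 × 1.9 = 10.45 → 10.
right front: 33 × 1.9 = 62.70 → 63.
collar: 52 × 1.9 = 98.80 → 99.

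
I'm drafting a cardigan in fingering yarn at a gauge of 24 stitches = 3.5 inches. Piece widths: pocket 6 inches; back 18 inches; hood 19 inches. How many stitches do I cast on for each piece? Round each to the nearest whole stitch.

Rate = 24/3.5 = 6.857 sts per in.
pocket: 6 × 6.857 = 41.14 → 41.
back: 18 × 6.857 = 123.43 → 123.
hood: 19 × 6.857 = 130.29 → 130.

pocket 41; back 123; hood 130.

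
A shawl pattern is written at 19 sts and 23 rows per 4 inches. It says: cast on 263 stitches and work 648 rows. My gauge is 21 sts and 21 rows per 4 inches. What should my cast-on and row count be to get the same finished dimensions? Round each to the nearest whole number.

Stitches: 263 × 21/19 = 290.68 → 291.
Rows: 648 × 21/23 = 591.65 → 592.

Cast on 291 stitches; work 592 rows.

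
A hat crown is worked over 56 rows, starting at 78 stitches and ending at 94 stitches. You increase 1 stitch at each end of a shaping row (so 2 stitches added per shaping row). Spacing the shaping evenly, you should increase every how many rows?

Stitches to add: |94 − 78| = 16.
Shaping rows needed: 16 / 2 = 8.
56 rows / 8 = every 7 rows.

Increase every 7th row.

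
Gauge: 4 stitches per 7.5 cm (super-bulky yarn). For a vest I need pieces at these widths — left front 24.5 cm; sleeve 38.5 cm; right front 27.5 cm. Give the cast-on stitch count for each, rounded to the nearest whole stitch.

left front 13; sleeve 21; right front 15.

Rate = 4/7.5 = 0.533 sts per cm.
left front: 24.5 × 0.533 = 13.07 → 13.
sleeve: 38.5 × 0.533 = 20.53 → 21.
right front: 27.5 × 0.533 = 14.67 → 15.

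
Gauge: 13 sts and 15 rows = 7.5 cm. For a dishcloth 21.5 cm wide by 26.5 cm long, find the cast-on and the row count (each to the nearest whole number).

Cast on 37 stitches and work 53 rows.

Stitch gauge = 13/7.5 = 1.733 sts/cm; 21.5 × 1.733 = 37.27 → 37 sts.
Row gauge = 15/7.5 = 2 rows/cm; 26.5 × 2 = 53.00 → 53 rows.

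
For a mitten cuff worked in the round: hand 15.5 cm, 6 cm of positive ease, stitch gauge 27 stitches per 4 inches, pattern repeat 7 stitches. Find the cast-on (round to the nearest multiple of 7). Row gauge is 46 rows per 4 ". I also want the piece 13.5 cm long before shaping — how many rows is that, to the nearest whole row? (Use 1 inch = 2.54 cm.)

Finished = 15.5 + 6 = 21.5 cm.
21.5 cm × 1/2.54 = 8.46 inches.
27/4 = 6.75 sts per in; 8.46 × 6.75 = 57.14 sts.
Nearest multiple of 7 → 56.
13.5 cm = 5.31 inches; × 11.5 = 61.12 → 61 rows.

Cast on 56 stitches; work 61 rows.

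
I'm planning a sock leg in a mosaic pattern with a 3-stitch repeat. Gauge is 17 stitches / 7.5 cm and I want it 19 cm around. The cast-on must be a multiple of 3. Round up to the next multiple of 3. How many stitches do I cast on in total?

Cast on 45 stitches.

17 / 7.5 = 2.267 sts per cm.
19 × 2.267 = 43.07 sts.
Next multiple of 3: 45.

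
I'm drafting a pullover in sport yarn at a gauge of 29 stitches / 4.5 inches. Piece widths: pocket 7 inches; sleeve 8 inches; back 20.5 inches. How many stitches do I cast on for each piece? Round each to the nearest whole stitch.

pocket 45; sleeve 52; back 132.

Rate = 29/4.5 = 6.444 sts per in.
pocket: 7 × 6.444 = 45.11 → 45.
sleeve: 8 × 6.444 = 51.56 → 52.
back: 20.5 × 6.444 = 132.11 → 132.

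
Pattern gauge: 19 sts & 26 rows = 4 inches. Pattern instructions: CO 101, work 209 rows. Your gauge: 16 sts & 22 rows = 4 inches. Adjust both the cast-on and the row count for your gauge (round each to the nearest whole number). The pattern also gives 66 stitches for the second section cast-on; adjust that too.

Stitches: 101 × 16/19 = 85.05 → 85.
Rows: 209 × 22/26 = 176.85 → 177.
second section cast-on: 66 × 16/19 = 55.58 → 56.

Cast on 85 stitches; work 177 rows; second section cast-on 56 stitches.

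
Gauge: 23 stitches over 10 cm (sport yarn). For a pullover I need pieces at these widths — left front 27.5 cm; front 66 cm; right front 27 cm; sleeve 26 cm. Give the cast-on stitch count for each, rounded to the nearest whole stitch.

Rate = 23/10 = 2.3 sts per cm.
left front: 27.5 × 2.3 = 63.25 → 63.
front: 66 × 2.3 = 151.80 → 152.
right front: 27 × 2.3 = 62.10 → 62.
sleeve: 26 × 2.3 = 59.80 → 60.

left front 63; front 152; right front 62; sleeve 60.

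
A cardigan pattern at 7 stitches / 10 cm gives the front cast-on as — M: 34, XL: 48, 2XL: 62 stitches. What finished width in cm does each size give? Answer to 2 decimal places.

7/10 = 0.7 sts per cm.
M: 34 / 0.7 = 48.571 → 48.57 cm.
XL: 48 / 0.7 = 68.571 → 68.57 cm.
2XL: 62 / 0.7 = 88.571 → 88.57 cm.

M 48.57 cm; XL 68.57 cm; 2XL 88.57 cm.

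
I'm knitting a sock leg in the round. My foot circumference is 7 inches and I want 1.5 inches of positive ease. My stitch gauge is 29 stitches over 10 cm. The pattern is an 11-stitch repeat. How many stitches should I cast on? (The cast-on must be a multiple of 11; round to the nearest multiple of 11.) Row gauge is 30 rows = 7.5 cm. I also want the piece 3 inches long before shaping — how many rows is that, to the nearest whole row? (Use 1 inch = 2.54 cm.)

Cast on 66 stitches; work 30 rows.

Finished = 7 + 1.5 = 8.5 inches.
8.5 inches × 2.54 = 21.59 cm.
29/10 = 2.9 sts per cm; 21.59 × 2.9 = 62.61 sts.
Nearest multiple of 11 → 66.
3 inches = 7.62 cm; × 4 = 30.48 → 30 rows.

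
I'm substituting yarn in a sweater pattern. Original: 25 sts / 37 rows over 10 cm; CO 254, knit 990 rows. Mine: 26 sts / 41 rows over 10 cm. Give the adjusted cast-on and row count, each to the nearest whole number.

Cast on 264 stitches; work 1097 rows.

Stitches: 254 × 26/25 = 264.16 → 264.
Rows: 990 × 41/37 = 1097.03 → 1097.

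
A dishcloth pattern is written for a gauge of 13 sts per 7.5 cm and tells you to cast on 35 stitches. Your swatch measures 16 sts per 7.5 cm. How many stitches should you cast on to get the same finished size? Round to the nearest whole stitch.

43 stitches.

Scale factor = 16 / 13 = 1.231.
35 × 16 / 13 = 43.08 sts.
→ 43 sts.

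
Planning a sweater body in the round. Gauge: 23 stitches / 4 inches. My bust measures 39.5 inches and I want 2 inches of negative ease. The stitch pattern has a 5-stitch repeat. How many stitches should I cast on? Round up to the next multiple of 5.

Cast on 220 stitches.

Finished = 39.5 − 2 = 37.5 inches.
23 / 4 = 5.75 sts/in.
37.5 × 5.75 = 215.62 sts.
Next multiple of 5: 220.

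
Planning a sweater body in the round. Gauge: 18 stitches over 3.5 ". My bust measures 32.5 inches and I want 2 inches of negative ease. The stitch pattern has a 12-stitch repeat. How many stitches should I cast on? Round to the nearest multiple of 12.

Finished = 32.5 − 2 = 30.5 inches.
18 / 3.5 = 5.143 sts/in.
30.5 × 5.143 = 156.86 sts.
Nearest multiple of 12: 156.

156 stitches.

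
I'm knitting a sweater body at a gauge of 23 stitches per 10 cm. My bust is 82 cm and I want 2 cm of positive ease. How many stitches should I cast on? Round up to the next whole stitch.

194 stitches.

Finished = 82 + 2 = 84 cm.
23 / 10 = 2.3 sts per cm.
84.00 × 2.3 = 193.20 sts.
→ 194 sts.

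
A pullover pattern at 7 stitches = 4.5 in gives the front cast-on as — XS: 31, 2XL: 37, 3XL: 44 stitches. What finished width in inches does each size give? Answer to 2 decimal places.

XS 19.93 inches; 2XL 23.79 inches; 3XL 28.29 inches.

7/4.5 = 1.556 sts per in.
XS: 31 / 1.556 = 19.929 → 19.93 in.
2XL: 37 / 1.556 = 23.786 → 23.79 in.
3XL: 44 / 1.556 = 28.286 → 28.29 in.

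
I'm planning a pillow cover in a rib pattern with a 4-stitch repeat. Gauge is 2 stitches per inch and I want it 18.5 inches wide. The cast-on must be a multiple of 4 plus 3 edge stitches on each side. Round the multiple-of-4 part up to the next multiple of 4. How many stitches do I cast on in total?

38 stitches.

2 / 1 = 2 sts per inch.
18.5 × 2 = 37.00 sts.
Less 6 edge sts → 31.00 for the repeat.
Next multiple of 4: 32.
Add back 6 edge sts → 38.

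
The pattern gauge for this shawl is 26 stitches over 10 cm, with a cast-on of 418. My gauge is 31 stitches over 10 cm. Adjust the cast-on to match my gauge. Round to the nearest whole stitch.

498 stitches.

Scale factor = 31 / 26 = 1.192.
418 × 31 / 26 = 498.38 sts.
→ 498 sts.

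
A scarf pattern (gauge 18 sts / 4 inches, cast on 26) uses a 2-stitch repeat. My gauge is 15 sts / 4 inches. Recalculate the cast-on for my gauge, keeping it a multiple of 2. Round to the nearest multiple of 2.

26 × 15 / 18 = 21.67.
Nearest multiple of 2: 22.

CO 22 sts.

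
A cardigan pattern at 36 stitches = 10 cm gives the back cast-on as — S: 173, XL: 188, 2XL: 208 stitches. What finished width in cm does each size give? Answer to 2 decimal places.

36/10 = 3.6 sts per cm.
S: 173 / 3.6 = 48.056 → 48.06 cm.
XL: 188 / 3.6 = 52.222 → 52.22 cm.
2XL: 208 / 3.6 = 57.778 → 57.78 cm.

S 48.06 cm; XL 52.22 cm; 2XL 57.78 cm.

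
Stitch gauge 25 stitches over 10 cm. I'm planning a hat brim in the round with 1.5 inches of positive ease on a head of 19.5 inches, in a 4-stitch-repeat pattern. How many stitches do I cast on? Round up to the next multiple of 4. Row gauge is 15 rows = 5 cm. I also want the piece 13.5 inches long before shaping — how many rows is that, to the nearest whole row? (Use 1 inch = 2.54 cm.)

Cast on 136 stitches; work 103 rows.

Finished = 19.5 + 1.5 = 21 inches.
21 inches × 2.54 = 53.34 cm.
25/10 = 2.5 sts per cm; 53.34 × 2.5 = 133.35 sts.
Next multiple of 4 → 136.
13.5 inches = 34.29 cm; × 3 = 102.87 → 103 rows.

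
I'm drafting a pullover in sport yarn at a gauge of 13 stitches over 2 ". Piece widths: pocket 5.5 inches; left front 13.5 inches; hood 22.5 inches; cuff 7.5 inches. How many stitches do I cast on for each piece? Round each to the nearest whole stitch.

Rate = 13/2 = 6.5 sts per in.
pocket: 5.5 × 6.5 = 35.75 → 36.
left front: 13.5 × 6.5 = 87.75 → 88.
hood: 22.5 × 6.5 = 146.25 → 146.
cuff: 7.5 × 6.5 = 48.75 → 49.

pocket 36; left front 88; hood 146; cuff 49.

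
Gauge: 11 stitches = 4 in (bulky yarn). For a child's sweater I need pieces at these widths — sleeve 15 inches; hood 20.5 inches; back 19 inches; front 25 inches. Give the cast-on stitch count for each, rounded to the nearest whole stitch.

Rate = 11/4 = 2.75 sts per in.
sleeve: 15 × 2.75 = 41.25 → 41.
hood: 20.5 × 2.75 = 56.38 → 56.
back: 19 × 2.75 = 52.25 → 52.
front: 25 × 2.75 = 68.75 → 69.

sleeve 41; hood 56; back 52; front 69.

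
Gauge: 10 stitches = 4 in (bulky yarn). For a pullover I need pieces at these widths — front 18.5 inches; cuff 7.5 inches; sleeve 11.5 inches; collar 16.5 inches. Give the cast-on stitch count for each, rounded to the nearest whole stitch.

front 46; cuff 19; sleeve 29; collar 41.

Rate = 10/4 = 2.5 sts per in.
front: 18.5 × 2.5 = 46.25 → 46.
cuff: 7.5 × 2.5 = 18.75 → 19.
sleeve: 11.5 × 2.5 = 28.75 → 29.
collar: 16.5 × 2.5 = 41.25 → 41.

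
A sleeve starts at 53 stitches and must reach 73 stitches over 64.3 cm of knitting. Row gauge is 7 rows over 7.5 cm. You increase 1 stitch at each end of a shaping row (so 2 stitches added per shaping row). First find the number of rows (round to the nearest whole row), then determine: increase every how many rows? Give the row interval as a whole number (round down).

Rows = 64.3 × 0.933 = 60.0 → 60 rows.
Stitches to add: 20 → 10 shaping rows (at 2 st each).
60 / 10 = 6.00 → every 6 rows.

Increase every 6th row.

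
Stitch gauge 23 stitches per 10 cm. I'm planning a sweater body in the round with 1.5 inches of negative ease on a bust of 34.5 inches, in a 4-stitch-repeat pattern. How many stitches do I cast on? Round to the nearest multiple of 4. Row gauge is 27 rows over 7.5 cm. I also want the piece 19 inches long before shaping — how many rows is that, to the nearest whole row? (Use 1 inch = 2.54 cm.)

Cast on 192 stitches; work 174 rows.

Finished = 34.5 − 1.5 = 33 inches.
33 inches × 2.54 = 83.82 cm.
23/10 = 2.3 sts per cm; 83.82 × 2.3 = 192.79 sts.
Nearest multiple of 4 → 192.
19 inches = 48.26 cm; × 3.6 = 173.74 → 174 rows.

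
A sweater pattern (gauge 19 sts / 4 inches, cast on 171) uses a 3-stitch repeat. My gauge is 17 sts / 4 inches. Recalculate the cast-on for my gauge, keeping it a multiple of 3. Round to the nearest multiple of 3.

171 × 17 / 19 = 153.00.
Nearest multiple of 3: 153.

CO 153 sts.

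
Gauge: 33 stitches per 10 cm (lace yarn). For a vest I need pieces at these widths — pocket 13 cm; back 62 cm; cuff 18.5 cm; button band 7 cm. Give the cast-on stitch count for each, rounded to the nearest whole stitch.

Rate = 33/10 = 3.3 sts per cm.
pocket: 13 × 3.3 = 42.90 → 43.
back: 62 × 3.3 = 204.60 → 205.
cuff: 18.5 × 3.3 = 61.05 → 61.
button band: 7 × 3.3 = 23.10 → 23.

pocket 43; back 205; cuff 61; button band 23.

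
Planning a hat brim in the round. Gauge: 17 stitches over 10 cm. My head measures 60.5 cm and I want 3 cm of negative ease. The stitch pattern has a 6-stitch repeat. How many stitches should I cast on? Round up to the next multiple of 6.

Cast on 102 stitches.

Finished = 60.5 − 3 = 57.5 cm.
17 / 10 = 1.7 sts/cm.
57.5 × 1.7 = 97.75 sts.
Next multiple of 6: 102.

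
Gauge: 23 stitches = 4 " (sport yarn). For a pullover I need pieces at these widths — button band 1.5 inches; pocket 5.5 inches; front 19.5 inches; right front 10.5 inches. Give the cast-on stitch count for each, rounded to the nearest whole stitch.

button band 9; pocket 32; front 112; right front 60.

Rate = 23/4 = 5.75 sts per in.
button band: 1.5 × 5.75 = 8.62 → 9.
pocket: 5.5 × 5.75 = 31.62 → 32.
front: 19.5 × 5.75 = 112.12 → 112.
right front: 10.5 × 5.75 = 60.38 → 60.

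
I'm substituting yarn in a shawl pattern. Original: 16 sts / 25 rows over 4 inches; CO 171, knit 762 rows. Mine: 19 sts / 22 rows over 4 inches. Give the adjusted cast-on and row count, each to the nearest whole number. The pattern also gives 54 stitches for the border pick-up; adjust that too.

Cast on 203 stitches; work 671 rows; border pick-up 64 stitches.

Stitches: 171 × 19/16 = 203.06 → 203.
Rows: 762 × 22/25 = 670.56 → 671.
border pick-up: 54 × 19/16 = 64.12 → 64.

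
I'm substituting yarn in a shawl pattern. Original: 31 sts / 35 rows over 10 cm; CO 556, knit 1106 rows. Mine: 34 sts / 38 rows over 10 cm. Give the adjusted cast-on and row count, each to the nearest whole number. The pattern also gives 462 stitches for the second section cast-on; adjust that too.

Stitches: 556 × 34/31 = 609.81 → 610.
Rows: 1106 × 38/35 = 1200.80 → 1201.
second section cast-on: 462 × 34/31 = 506.71 → 507.

Cast on 610 stitches; work 1201 rows; second section cast-on 507 stitches.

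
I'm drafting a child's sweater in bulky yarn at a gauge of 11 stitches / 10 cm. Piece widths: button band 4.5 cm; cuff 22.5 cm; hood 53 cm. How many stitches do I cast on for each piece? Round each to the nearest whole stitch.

Rate = 11/10 = 1.1 sts per cm.
button band: 4.5 × 1.1 = 4.95 → 5.
cuff: 22.5 × 1.1 = 24.75 → 25.
hood: 53 × 1.1 = 58.30 → 58.

button band 5; cuff 25; hood 58.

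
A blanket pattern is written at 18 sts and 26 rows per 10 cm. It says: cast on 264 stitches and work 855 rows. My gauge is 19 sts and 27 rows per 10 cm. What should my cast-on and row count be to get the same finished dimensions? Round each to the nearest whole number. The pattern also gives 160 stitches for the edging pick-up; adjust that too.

Cast on 279 stitches; work 888 rows; edging pick-up 169 stitches.

Stitches: 264 × 19/18 = 278.67 → 279.
Rows: 855 × 27/26 = 887.88 → 888.
edging pick-up: 160 × 19/18 = 168.89 → 169.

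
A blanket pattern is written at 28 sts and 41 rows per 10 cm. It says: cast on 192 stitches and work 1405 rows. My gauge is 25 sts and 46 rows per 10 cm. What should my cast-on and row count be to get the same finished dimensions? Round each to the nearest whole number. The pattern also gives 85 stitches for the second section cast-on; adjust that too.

Stitches: 192 × 25/28 = 171.43 → 171.
Rows: 1405 × 46/41 = 1576.34 → 1576.
second section cast-on: 85 × 25/28 = 75.89 → 76.

Cast on 171 stitches; work 1576 rows; second section cast-on 76 stitches.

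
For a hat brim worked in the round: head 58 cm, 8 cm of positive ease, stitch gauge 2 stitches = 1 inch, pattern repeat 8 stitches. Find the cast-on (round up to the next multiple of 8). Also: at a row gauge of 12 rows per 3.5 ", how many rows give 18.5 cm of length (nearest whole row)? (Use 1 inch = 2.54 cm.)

Finished = 58 + 8 = 66 cm.
66 cm × 1/2.54 = 25.98 inches.
2/1 = 2 sts per in; 25.98 × 2 = 51.97 sts.
Next multiple of 8 → 56.
18.5 cm = 7.28 inches; × 3.429 = 24.97 → 25 rows.

Cast on 56 stitches; work 25 rows.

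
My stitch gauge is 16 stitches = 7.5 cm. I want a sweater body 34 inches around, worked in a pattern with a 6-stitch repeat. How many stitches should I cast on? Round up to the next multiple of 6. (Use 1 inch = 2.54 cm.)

186 stitches.

34 in = 34 × 2.54 = 86.36 cm.
16 / 7.5 = 2.133 sts/cm.
86.36 × 2.133 = 184.23 sts.
→ 186.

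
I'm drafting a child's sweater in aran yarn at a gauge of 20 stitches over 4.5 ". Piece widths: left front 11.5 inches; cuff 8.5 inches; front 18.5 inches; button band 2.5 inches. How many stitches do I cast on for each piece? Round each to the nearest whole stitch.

left front 51; cuff 38; front 82; button band 11.

Rate = 20/4.5 = 4.444 sts per in.
left front: 11.5 × 4.444 = 51.11 → 51.
cuff: 8.5 × 4.444 = 37.78 → 38.
front: 18.5 × 4.444 = 82.22 → 82.
button band: 2.5 × 4.444 = 11.11 → 11.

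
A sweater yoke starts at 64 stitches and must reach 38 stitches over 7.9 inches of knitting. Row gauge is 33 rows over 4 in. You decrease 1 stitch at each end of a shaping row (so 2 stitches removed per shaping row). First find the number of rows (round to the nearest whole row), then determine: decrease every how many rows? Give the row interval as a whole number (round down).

Decrease every 5th row.

Rows = 7.9 × 8.25 = 65.2 → 65 rows.
Stitches to remove: 26 → 13 shaping rows (at 2 st each).
65 / 13 = 5.00 → every 5 rows.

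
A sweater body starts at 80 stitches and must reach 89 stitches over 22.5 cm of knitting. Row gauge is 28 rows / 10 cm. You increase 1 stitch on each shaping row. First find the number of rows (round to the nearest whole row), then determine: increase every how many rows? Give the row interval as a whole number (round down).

Increase every 7th row.

Rows = 22.5 × 2.8 = 63.0 → 63 rows.
Stitches to add: 9 → 9 shaping rows (at 1 st each).
63 / 9 = 7.00 → every 7 rows.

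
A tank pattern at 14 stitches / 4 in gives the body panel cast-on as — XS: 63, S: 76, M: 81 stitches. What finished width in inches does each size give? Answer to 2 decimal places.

XS 18.00 inches; S 21.71 inches; M 23.14 inches.

14/4 = 3.5 sts per in.
XS: 63 / 3.5 = 18.000 → 18.00 in.
S: 76 / 3.5 = 21.714 → 21.71 in.
M: 81 / 3.5 = 23.143 → 23.14 in.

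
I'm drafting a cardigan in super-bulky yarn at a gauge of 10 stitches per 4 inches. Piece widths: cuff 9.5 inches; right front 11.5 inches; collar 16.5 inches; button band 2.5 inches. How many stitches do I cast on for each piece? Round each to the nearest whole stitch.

cuff 24; right front 29; collar 41; button band 6.

Rate = 10/4 = 2.5 sts per in.
cuff: 9.5 × 2.5 = 23.75 → 24.
right front: 11.5 × 2.5 = 28.75 → 29.
collar: 16.5 × 2.5 = 41.25 → 41.
button band: 2.5 × 2.5 = 6.25 → 6.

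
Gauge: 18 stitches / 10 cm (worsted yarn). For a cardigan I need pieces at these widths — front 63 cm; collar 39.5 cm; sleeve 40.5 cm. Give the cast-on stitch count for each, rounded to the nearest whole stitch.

Rate = 18/10 = 1.8 sts per cm.
front: 63 × 1.8 = 113.40 → 113.
collar: 39.5 × 1.8 = 71.10 → 71.
sleeve: 40.5 × 1.8 = 72.90 → 73.

front 113; collar 71; sleeve 73.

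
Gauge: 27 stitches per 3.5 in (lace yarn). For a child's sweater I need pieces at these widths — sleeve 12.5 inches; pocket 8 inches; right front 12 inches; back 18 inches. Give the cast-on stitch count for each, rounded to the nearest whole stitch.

sleeve 96; pocket 62; right front 93; back 139.

Rate = 27/3.5 = 7.714 sts per in.
sleeve: 12.5 × 7.714 = 96.43 → 96.
pocket: 8 × 7.714 = 61.71 → 62.
right front: 12 × 7.714 = 92.57 → 93.
back: 18 × 7.714 = 138.86 → 139.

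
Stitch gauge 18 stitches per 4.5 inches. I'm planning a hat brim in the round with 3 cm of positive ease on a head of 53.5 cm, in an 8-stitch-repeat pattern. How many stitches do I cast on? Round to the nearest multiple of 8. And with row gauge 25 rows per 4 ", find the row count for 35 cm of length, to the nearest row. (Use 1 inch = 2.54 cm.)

Cast on 88 stitches; work 86 rows.

Finished = 53.5 + 3 = 56.5 cm.
56.5 cm × 1/2.54 = 22.24 inches.
18/4.5 = 4 sts per in; 22.24 × 4 = 88.98 sts.
Nearest multiple of 8 → 88.
35 cm = 13.78 inches; × 6.25 = 86.12 → 86 rows.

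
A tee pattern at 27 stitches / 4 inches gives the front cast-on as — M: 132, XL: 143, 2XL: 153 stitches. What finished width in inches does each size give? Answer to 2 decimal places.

27/4 = 6.75 sts per in.
M: 132 / 6.75 = 19.556 → 19.56 in.
XL: 143 / 6.75 = 21.185 → 21.19 in.
2XL: 153 / 6.75 = 22.667 → 22.67 in.

M 19.56 inches; XL 21.19 inches; 2XL 22.67 inches.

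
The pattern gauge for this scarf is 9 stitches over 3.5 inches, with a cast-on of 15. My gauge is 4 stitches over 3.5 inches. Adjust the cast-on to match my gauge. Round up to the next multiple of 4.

Scale factor = 4 / 9 = 0.444.
15 × 4 / 9 = 6.67 sts.
→ 8 sts.

8 stitches.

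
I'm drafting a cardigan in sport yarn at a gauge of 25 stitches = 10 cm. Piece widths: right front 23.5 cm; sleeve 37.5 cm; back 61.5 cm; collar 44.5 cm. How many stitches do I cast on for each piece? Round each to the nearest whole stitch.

right front 59; sleeve 94; back 154; collar 111.

Rate = 25/10 = 2.5 sts per cm.
right front: 23.5 × 2.5 = 58.75 → 59.
sleeve: 37.5 × 2.5 = 93.75 → 94.
back: 61.5 × 2.5 = 153.75 → 154.
collar: 44.5 × 2.5 = 111.25 → 111.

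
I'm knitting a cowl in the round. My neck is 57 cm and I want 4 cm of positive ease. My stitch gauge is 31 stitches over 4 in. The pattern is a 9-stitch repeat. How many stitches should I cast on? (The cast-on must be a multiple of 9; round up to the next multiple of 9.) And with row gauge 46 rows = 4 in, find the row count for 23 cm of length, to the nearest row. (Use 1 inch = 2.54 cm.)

Finished = 57 + 4 = 61 cm.
61 cm × 1/2.54 = 24.02 inches.
31/4 = 7.75 sts per in; 24.02 × 7.75 = 186.12 sts.
Next multiple of 9 → 189.
23 cm = 9.06 inches; × 11.5 = 104.13 → 104 rows.

Cast on 189 stitches; work 104 rows.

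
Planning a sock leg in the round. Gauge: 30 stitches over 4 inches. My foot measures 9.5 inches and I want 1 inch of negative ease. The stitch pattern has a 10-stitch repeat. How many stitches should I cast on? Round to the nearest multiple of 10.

Finished = 9.5 − 1 = 8.5 inches.
30 / 4 = 7.5 sts/in.
8.5 × 7.5 = 63.75 sts.
Nearest multiple of 10: 60.

CO 60 sts.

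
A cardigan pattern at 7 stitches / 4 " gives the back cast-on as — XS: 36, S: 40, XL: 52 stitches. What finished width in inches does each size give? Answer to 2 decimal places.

XS 20.57 inches; S 22.86 inches; XL 29.71 inches.

7/4 = 1.75 sts per in.
XS: 36 / 1.75 = 20.571 → 20.57 in.
S: 40 / 1.75 = 22.857 → 22.86 in.
XL: 52 / 1.75 = 29.714 → 29.71 in.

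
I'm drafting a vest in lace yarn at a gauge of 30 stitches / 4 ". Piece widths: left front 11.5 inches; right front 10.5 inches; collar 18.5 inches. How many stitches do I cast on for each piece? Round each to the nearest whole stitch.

left front 86; right front 79; collar 139.

Rate = 30/4 = 7.5 sts per in.
left front: 11.5 × 7.5 = 86.25 → 86.
right front: 10.5 × 7.5 = 78.75 → 79.
collar: 18.5 × 7.5 = 138.75 → 139.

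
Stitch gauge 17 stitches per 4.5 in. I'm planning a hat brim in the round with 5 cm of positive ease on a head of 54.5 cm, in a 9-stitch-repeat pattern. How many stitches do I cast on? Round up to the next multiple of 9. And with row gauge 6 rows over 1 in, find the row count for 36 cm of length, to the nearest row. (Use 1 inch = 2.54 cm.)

Finished = 54.5 + 5 = 59.5 cm.
59.5 cm × 1/2.54 = 23.43 inches.
17/4.5 = 3.778 sts per in; 23.43 × 3.778 = 88.50 sts.
Next multiple of 9 → 90.
36 cm = 14.17 inches; × 6 = 85.04 → 85 rows.

Cast on 90 stitches; work 85 rows.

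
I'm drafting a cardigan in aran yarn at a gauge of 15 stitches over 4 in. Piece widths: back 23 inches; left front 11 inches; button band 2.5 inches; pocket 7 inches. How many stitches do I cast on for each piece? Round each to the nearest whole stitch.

back 86; left front 41; button band 9; pocket 26.

Rate = 15/4 = 3.75 sts per in.
back: 23 × 3.75 = 86.25 → 86.
left front: 11 × 3.75 = 41.25 → 41.
button band: 2.5 × 3.75 = 9.38 → 9.
pocket: 7 × 3.75 = 26.25 → 26.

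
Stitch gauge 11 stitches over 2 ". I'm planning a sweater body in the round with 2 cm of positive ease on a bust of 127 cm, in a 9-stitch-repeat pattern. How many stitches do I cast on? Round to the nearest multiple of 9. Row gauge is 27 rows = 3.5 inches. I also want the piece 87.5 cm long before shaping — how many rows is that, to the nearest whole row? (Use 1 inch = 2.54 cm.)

Cast on 279 stitches; work 266 rows.

Finished = 127 + 2 = 129 cm.
129 cm × 1/2.54 = 50.79 inches.
11/2 = 5.5 sts per in; 50.79 × 5.5 = 279.33 sts.
Nearest multiple of 9 → 279.
87.5 cm = 34.45 inches; × 7.714 = 265.75 → 266 rows.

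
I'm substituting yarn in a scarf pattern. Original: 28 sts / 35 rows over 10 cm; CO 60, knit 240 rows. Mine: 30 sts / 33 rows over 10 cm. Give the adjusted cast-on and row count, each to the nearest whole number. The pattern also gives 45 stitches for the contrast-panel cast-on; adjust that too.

Stitches: 60 × 30/28 = 64.29 → 64.
Rows: 240 × 33/35 = 226.29 → 226.
contrast-panel cast-on: 45 × 30/28 = 48.21 → 48.

Cast on 64 stitches; work 226 rows; contrast-panel cast-on 48 stitches.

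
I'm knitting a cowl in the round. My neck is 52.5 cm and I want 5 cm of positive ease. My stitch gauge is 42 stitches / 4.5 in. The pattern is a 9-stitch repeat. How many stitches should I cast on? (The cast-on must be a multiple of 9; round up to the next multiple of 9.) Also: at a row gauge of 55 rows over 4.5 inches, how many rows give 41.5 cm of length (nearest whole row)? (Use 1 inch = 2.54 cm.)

Finished = 52.5 + 5 = 57.5 cm.
57.5 cm × 1/2.54 = 22.64 inches.
42/4.5 = 9.333 sts per in; 22.64 × 9.333 = 211.29 sts.
Next multiple of 9 → 216.
41.5 cm = 16.34 inches; × 12.222 = 199.69 → 200 rows.

Cast on 216 stitches; work 200 rows.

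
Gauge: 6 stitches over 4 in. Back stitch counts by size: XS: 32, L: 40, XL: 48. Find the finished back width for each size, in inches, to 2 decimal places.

XS 21.33 inches; L 26.67 inches; XL 32.00 inches.

6/4 = 1.5 sts per in.
XS: 32 / 1.5 = 21.333 → 21.33 in.
L: 40 / 1.5 = 26.667 → 26.67 in.
XL: 48 / 1.5 = 32.000 → 32.00 in.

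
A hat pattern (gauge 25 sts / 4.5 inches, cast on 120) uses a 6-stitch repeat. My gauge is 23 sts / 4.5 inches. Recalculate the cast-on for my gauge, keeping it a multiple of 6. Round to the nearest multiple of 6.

120 × 23 / 25 = 110.40.
Nearest multiple of 6: 108.

Cast on 108 stitches.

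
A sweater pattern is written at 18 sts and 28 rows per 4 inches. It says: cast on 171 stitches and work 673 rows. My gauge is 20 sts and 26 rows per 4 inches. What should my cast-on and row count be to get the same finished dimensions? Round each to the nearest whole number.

Cast on 190 stitches; work 625 rows.

Stitches: 171 × 20/18 = 190.00 → 190.
Rows: 673 × 26/28 = 624.93 → 625.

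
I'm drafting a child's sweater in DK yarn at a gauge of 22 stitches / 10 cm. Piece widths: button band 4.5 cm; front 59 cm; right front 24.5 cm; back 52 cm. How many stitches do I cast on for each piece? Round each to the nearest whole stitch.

button band 10; front 130; right front 54; back 114.

Rate = 22/10 = 2.2 sts per cm.
button band: 4.5 × 2.2 = 9.90 → 10.
front: 59 × 2.2 = 129.80 → 130.
right front: 24.5 × 2.2 = 53.90 → 54.
back: 52 × 2.2 = 114.40 → 114.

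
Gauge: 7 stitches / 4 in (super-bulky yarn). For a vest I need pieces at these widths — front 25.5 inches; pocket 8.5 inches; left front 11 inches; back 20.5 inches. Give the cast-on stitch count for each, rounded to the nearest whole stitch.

Rate = 7/4 = 1.75 sts per in.
front: 25.5 × 1.75 = 44.62 → 45.
pocket: 8.5 × 1.75 = 14.88 → 15.
left front: 11 × 1.75 = 19.25 → 19.
back: 20.5 × 1.75 = 35.88 → 36.

front 45; pocket 15; left front 19; back 36.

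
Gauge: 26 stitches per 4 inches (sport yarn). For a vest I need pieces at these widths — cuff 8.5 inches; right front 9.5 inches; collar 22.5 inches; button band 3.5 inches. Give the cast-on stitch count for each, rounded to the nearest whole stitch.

cuff 55; right front 62; collar 146; button band 23.

Rate = 26/4 = 6.5 sts per in.
cuff: 8.5 × 6.5 = 55.25 → 55.
right front: 9.5 × 6.5 = 61.75 → 62.
collar: 22.5 × 6.5 = 146.25 → 146.
button band: 3.5 × 6.5 = 22.75 → 23.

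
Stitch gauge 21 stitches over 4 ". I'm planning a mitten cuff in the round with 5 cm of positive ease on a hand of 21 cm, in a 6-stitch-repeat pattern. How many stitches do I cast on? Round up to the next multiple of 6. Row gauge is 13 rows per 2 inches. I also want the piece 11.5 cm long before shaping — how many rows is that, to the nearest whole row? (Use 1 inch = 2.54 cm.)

Cast on 54 stitches; work 29 rows.

Finished = 21 + 5 = 26 cm.
26 cm × 1/2.54 = 10.24 inches.
21/4 = 5.25 sts per in; 10.24 × 5.25 = 53.74 sts.
Next multiple of 6 → 54.
11.5 cm = 4.53 inches; × 6.5 = 29.43 → 29 rows.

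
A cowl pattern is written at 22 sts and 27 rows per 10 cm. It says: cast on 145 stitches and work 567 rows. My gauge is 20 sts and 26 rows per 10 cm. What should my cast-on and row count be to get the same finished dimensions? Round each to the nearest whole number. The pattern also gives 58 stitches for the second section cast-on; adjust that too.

Cast on 132 stitches; work 546 rows; second section cast-on 53 stitches.

Stitches: 145 × 20/22 = 131.82 → 132.
Rows: 567 × 26/27 = 546.00 → 546.
second section cast-on: 58 × 20/22 = 52.73 → 53.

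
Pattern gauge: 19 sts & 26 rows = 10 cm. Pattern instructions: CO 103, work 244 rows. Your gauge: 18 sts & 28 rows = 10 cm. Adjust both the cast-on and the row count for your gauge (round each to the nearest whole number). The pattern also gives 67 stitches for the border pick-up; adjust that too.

Cast on 98 stitches; work 263 rows; border pick-up 63 stitches.

Stitches: 103 × 18/19 = 97.58 → 98.
Rows: 244 × 28/26 = 262.77 → 263.
border pick-up: 67 × 18/19 = 63.47 → 63.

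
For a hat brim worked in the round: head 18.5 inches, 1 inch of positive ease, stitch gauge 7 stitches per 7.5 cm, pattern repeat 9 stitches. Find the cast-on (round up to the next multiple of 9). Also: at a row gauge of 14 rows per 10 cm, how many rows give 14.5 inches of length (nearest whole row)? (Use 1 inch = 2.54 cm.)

Cast on 54 stitches; work 52 rows.

Finished = 18.5 + 1 = 19.5 inches.
19.5 inches × 2.54 = 49.53 cm.
7/7.5 = 0.933 sts per cm; 49.53 × 0.933 = 46.23 sts.
Next multiple of 9 → 54.
14.5 inches = 36.83 cm; × 1.4 = 51.56 → 52 rows.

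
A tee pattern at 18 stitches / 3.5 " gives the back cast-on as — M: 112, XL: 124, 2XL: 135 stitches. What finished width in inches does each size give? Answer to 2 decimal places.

M 21.78 inches; XL 24.11 inches; 2XL 26.25 inches.

18/3.5 = 5.143 sts per in.
M: 112 / 5.143 = 21.778 → 21.78 in.
XL: 124 / 5.143 = 24.111 → 24.11 in.
2XL: 135 / 5.143 = 26.250 → 26.25 in.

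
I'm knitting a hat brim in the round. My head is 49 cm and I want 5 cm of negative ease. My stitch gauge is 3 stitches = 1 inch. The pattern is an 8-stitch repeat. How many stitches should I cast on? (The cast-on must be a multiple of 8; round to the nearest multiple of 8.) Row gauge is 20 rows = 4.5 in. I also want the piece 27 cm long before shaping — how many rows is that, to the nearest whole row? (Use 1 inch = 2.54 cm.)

Cast on 48 stitches; work 47 rows.

Finished = 49 − 5 = 44 cm.
44 cm × 1/2.54 = 17.32 inches.
3/1 = 3 sts per in; 17.32 × 3 = 51.97 sts.
Nearest multiple of 8 → 48.
27 cm = 10.63 inches; × 4.444 = 47.24 → 47 rows.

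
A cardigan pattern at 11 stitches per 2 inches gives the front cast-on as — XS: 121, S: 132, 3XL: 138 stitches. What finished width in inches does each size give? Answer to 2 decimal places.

XS 22.00 inches; S 24.00 inches; 3XL 25.09 inches.

11/2 = 5.5 sts per in.
XS: 121 / 5.5 = 22.000 → 22.00 in.
S: 132 / 5.5 = 24.000 → 24.00 in.
3XL: 138 / 5.5 = 25.091 → 25.09 in.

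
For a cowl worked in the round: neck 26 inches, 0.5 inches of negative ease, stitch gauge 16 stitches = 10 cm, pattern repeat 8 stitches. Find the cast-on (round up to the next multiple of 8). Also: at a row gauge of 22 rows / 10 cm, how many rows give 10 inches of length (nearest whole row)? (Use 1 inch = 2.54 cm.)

Cast on 104 stitches; work 56 rows.

Finished = 26 − 0.5 = 25.5 inches.
25.5 inches × 2.54 = 64.77 cm.
16/10 = 1.6 sts per cm; 64.77 × 1.6 = 103.63 sts.
Next multiple of 8 → 104.
10 inches = 25.40 cm; × 2.2 = 55.88 → 56 rows.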